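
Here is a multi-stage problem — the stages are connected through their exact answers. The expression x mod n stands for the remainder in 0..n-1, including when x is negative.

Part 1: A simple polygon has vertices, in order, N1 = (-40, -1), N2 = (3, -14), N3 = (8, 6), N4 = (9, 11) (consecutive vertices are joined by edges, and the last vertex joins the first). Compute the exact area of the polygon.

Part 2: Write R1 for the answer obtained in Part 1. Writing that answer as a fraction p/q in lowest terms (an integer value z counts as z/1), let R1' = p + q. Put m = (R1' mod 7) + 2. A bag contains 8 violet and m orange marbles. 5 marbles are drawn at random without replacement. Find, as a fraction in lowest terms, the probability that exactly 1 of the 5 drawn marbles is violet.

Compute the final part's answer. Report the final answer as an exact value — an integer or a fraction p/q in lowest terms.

Part 1: cross terms: (-40*-14 - 3*-1)=563, (3*6 - 8*-14)=130, (8*11 - 9*6)=34, (9*-1 - -40*11)=431; twice the area = |1158| = 1158; area = 579; answer 579
Part 2: R1 = 579; threaded value p + q = 580; m = 8; total draws C(16,5) = 4368; favorable C(8,1)*C(8,4) = 560; P = 5/39; answer 5/39

5/39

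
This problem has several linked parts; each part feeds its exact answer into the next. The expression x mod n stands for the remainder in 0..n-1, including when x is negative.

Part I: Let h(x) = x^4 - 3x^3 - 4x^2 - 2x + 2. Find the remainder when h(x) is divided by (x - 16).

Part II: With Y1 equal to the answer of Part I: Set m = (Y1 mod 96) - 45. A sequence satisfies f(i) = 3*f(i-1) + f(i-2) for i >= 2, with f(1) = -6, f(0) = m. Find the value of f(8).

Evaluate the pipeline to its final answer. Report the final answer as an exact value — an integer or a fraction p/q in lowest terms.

1407

Part I: remainder = value at the root: 1*(16)^4 - 3*(16)^3 - 4*(16)^2 - 2*(16)^1 + 2 = (65536) + (-12288) + (-1024) + (-32) + (2) = 52194; answer 52194
Part II: Y1 = 52194; m = 21; f(2) = 3*(-6) + 1*(21) = 3; iterating: f(2)=3, f(3)=3, f(4)=12, f(5)=39, f(6)=129, f(7)=426, f(8)=1407; answer 1407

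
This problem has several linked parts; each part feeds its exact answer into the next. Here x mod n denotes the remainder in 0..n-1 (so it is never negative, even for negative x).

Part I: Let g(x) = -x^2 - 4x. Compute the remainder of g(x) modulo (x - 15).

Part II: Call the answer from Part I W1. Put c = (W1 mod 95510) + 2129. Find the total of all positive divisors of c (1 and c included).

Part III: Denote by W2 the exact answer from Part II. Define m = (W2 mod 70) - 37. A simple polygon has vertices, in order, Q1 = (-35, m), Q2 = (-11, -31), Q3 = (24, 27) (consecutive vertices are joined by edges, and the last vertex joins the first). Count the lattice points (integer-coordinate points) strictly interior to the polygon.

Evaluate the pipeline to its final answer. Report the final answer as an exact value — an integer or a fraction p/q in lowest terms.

832

Part I: remainder = value at the root: -1*(15)^2 - 4*(15)^1 = (-225) + (-60) = -285; answer -285
Part II: W1 = -285; c = 97354; 97354 = 2 * 48677; sigma = (1 + 2) * (1 + 48677) = 3 * 48678 = 146034; answer 146034
Part III: W2 = 146034; m = -23; cross terms: (-35*-31 - -11*-23)=832, (-11*27 - 24*-31)=447, (24*-23 - -35*27)=393; twice the area = |1672| = 1672; area = 836; boundary points = 8 + 1 + 1 = 10; strictly interior points = area - boundary/2 + 1 = 832; answer 832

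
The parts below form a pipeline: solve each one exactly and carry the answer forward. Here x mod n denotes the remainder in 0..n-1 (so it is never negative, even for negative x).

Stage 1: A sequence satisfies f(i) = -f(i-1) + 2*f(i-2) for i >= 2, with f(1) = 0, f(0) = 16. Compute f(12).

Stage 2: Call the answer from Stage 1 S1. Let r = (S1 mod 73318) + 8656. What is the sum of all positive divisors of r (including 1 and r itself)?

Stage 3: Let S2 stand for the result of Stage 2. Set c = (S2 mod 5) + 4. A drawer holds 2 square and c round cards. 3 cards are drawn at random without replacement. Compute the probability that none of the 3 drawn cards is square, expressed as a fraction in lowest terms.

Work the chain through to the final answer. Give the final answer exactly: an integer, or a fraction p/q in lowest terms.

Stage 1: f(2) = -1*(0) + 2*(16) = 32; iterating: f(2)=32, f(3)=-32, f(4)=96, f(5)=-160, f(6)=352, f(7)=-672, f(8)=1376, f(9)=-2720, f(10)=5472, f(11)=-10912, f(12)=21856; answer 21856
Stage 2: S1 = 21856; r = 30512; 30512 = 2^4 * 1907; sigma = (1 + 2 + 4 + 8 + 16) * (1 + 1907) = 31 * 1908 = 59148; answer 59148
Stage 3: S2 = 59148; c = 7; total draws C(9,3) = 84; favorable C(7,3) = 35; P = 5/12; answer 5/12

5/12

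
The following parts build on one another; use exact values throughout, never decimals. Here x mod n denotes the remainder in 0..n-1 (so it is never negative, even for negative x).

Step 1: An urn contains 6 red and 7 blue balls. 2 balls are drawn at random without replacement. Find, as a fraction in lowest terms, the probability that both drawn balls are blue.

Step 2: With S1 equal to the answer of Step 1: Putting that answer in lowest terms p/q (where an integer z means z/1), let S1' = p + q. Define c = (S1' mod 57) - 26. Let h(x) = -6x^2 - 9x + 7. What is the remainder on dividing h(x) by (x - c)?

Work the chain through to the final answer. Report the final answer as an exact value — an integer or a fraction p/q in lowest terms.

-350

Step 1: total draws C(13,2) = 78; favorable C(7,2) = 21; P = 7/26; answer 7/26
Step 2: S1 = 7/26; threaded value p + q = 33; c = 7; remainder = value at the root: -6*(7)^2 - 9*(7)^1 + 7 = (-294) + (-63) + (7) = -350; answer -350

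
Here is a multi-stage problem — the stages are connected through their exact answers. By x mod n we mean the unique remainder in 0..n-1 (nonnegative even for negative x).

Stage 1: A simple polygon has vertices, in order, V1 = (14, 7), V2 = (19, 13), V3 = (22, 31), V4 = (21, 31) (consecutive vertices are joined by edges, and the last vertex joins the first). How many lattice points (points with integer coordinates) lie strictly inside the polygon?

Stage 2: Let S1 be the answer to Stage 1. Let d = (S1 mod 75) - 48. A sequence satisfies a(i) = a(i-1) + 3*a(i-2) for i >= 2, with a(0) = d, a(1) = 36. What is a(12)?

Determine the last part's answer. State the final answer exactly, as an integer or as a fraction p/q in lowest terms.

Stage 1: cross terms: (14*13 - 19*7)=49, (19*31 - 22*13)=303, (22*31 - 21*31)=31, (21*7 - 14*31)=-287; twice the area = |96| = 96; area = 48; boundary points = 1 + 3 + 1 + 1 = 6; strictly interior points = area - boundary/2 + 1 = 46; answer 46
Stage 2: S1 = 46; d = -2; a(2) = 1*(36) + 3*(-2) = 30; iterating: a(2)=30, a(3)=138, a(4)=228, a(5)=642, a(6)=1326, a(7)=3252, a(8)=7230, a(9)=16986, a(10)=38676, a(11)=89634, a(12)=205662; answer 205662

205662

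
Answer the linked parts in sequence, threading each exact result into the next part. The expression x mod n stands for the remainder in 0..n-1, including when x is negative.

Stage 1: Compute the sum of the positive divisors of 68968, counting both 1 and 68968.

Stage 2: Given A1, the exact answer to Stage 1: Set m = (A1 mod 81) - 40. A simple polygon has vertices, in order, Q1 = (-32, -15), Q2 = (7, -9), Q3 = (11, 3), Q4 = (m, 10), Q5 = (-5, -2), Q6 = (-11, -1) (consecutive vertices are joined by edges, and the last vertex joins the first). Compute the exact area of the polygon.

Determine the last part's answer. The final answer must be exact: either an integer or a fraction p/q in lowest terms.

Stage 1: 68968 = 2^3 * 37 * 233; sigma = (1 + 2 + 4 + 8) * (1 + 37) * (1 + 233) = 15 * 38 * 234 = 133380; answer 133380
Stage 2: A1 = 133380; m = 14; cross terms: (-32*-9 - 7*-15)=393, (7*3 - 11*-9)=120, (11*10 - 14*3)=68, (14*-2 - -5*10)=22, (-5*-1 - -11*-2)=-17, (-11*-15 - -32*-1)=133; twice the area = |719| = 719; area = 719/2; answer 719/2

719/2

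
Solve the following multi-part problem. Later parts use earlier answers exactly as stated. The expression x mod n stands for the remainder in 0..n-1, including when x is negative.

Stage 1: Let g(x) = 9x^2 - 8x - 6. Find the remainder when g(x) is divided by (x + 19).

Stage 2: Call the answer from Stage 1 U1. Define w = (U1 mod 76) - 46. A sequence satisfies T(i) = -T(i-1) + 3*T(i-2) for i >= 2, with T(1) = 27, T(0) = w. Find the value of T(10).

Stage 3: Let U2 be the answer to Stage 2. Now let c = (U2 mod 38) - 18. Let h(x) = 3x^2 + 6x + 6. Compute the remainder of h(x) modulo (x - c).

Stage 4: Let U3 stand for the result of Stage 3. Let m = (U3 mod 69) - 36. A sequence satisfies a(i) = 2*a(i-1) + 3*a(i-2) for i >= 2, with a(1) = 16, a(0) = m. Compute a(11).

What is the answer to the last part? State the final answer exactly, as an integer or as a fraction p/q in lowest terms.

-354272

Stage 1: remainder = value at the root: 9*(-19)^2 - 8*(-19)^1 - 6 = (3249) + (152) + (-6) = 3395; answer 3395
Stage 2: U1 = 3395; w = 5; T(2) = -1*(27) + 3*(5) = -12; iterating: T(2)=-12, T(3)=93, T(4)=-129, T(5)=408, T(6)=-795, T(7)=2019, T(8)=-4404, T(9)=10461, T(10)=-23673; answer -23673
Stage 3: U2 = -23673; c = -17; remainder = value at the root: 3*(-17)^2 + 6*(-17)^1 + 6 = (867) + (-102) + (6) = 771; answer 771
Stage 4: U3 = 771; m = -24; a(2) = 2*(16) + 3*(-24) = -40; iterating: a(2)=-40, a(3)=-32, a(4)=-184, a(5)=-464, a(6)=-1480, a(7)=-4352, a(8)=-13144, a(9)=-39344, a(10)=-118120, a(11)=-354272; answer -354272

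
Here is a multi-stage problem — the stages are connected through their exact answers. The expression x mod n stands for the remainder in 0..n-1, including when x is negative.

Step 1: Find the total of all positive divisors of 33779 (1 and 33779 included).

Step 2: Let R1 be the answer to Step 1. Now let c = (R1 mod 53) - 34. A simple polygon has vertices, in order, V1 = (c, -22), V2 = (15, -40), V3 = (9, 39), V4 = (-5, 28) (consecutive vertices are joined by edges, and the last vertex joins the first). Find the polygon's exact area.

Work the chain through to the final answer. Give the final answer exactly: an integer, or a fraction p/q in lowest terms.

Step 1: 33779 = 17 * 1987; sigma = (1 + 17) * (1 + 1987) = 18 * 1988 = 35784; answer 35784
Step 2: R1 = 35784; c = -25; cross terms: (-25*-40 - 15*-22)=1330, (15*39 - 9*-40)=945, (9*28 - -5*39)=447, (-5*-22 - -25*28)=810; twice the area = |3532| = 3532; area = 1766; answer 1766

1766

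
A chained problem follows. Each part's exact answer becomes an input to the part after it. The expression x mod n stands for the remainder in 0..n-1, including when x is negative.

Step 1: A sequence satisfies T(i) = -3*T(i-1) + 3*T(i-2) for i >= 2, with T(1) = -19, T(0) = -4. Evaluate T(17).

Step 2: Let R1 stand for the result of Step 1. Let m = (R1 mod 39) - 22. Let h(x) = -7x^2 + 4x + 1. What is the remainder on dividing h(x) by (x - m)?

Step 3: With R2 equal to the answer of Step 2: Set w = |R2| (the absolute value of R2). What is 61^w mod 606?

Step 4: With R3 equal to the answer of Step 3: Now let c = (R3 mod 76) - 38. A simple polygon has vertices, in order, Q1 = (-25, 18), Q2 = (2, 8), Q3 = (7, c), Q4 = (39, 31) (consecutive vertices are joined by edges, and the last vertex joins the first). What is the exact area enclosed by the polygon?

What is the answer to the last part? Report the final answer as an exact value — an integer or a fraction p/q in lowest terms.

Step 1: T(2) = -3*(-19) + 3*(-4) = 45; iterating: T(2)=45, T(3)=-192, T(4)=711, T(5)=-2709, T(6)=10260, T(7)=-38907, T(8)=147501, T(9)=-559224, T(10)=2120175, T(11)=-8038197, T(12)=30475116, T(13)=-115539939, T(14)=438045165, T(15)=-1660755312, T(16)=6296401431, T(17)=-23871470229; answer -23871470229
Step 2: R1 = -23871470229; m = 8; remainder = value at the root: -7*(8)^2 + 4*(8)^1 + 1 = (-448) + (32) + (1) = -415; answer -415
Step 3: R2 = -415; w = 415; squarings mod 606: 61^1=61, 61^2=85, 61^4=559, 61^8=391, 61^16=169, 61^32=79, 61^64=181, 61^128=37, 61^256=157; 61^415 = 61^1 * 61^2 * 61^4 * 61^8 * 61^16 * 61^128 * 61^256 = 271 (mod 606); answer 271
Step 4: R3 = 271; c = 5; cross terms: (-25*8 - 2*18)=-236, (2*5 - 7*8)=-46, (7*31 - 39*5)=22, (39*18 - -25*31)=1477; twice the area = |1217| = 1217; area = 1217/2; answer 1217/2

1217/2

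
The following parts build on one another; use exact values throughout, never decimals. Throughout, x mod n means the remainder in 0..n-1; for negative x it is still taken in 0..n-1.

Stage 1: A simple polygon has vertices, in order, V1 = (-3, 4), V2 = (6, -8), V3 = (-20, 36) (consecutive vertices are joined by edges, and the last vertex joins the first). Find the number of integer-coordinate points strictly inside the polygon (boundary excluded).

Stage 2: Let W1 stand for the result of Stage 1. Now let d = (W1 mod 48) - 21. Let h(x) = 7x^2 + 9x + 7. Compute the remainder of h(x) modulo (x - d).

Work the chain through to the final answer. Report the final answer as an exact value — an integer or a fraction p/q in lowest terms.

Stage 1: cross terms: (-3*-8 - 6*4)=0, (6*36 - -20*-8)=56, (-20*4 - -3*36)=28; twice the area = |84| = 84; area = 42; boundary points = 3 + 2 + 1 = 6; strictly interior points = area - boundary/2 + 1 = 40; answer 40
Stage 2: W1 = 40; d = 19; remainder = value at the root: 7*(19)^2 + 9*(19)^1 + 7 = (2527) + (171) + (7) = 2705; answer 2705

2705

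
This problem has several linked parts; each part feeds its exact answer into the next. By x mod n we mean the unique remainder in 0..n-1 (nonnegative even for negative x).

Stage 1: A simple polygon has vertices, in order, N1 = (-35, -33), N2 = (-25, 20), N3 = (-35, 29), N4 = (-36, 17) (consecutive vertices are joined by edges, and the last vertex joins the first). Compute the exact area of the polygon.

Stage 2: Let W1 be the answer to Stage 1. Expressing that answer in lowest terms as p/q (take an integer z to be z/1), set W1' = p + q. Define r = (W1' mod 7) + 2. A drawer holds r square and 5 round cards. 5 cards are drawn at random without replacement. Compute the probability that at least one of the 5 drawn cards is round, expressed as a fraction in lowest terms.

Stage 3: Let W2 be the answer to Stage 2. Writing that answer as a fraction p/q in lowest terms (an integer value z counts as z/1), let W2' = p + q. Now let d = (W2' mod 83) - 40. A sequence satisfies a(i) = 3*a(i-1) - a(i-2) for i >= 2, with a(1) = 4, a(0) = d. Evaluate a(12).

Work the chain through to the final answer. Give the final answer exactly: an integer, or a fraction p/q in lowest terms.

398004

Stage 1: cross terms: (-35*20 - -25*-33)=-1525, (-25*29 - -35*20)=-25, (-35*17 - -36*29)=449, (-36*-33 - -35*17)=1783; twice the area = |682| = 682; area = 341; answer 341
Stage 2: W1 = 341; threaded value p + q = 342; r = 8; total draws C(13,5) = 1287; complement C(8,5) = 56; favorable 1287 - 56 = 1231; P = 1231/1287; answer 1231/1287
Stage 3: W2 = 1231/1287; threaded value p + q = 2518; d = -12; a(2) = 3*(4) - 1*(-12) = 24; iterating: a(2)=24, a(3)=68, a(4)=180, a(5)=472, a(6)=1236, a(7)=3236, a(8)=8472, a(9)=22180, a(10)=58068, a(11)=152024, a(12)=398004; answer 398004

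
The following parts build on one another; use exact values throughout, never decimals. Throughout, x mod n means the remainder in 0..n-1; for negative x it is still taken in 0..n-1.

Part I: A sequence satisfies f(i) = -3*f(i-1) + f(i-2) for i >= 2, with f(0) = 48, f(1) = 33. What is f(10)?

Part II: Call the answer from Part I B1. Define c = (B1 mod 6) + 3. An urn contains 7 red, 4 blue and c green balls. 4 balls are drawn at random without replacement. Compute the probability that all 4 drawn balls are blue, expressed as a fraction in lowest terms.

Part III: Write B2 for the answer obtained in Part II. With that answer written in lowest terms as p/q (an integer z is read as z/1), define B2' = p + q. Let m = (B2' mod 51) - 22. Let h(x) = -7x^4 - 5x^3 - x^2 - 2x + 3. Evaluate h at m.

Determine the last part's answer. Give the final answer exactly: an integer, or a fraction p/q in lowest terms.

-211104

Part I: f(2) = -3*(33) + 1*(48) = -51; iterating: f(2)=-51, f(3)=186, f(4)=-609, f(5)=2013, f(6)=-6648, f(7)=21957, f(8)=-72519, f(9)=239514, f(10)=-791061; answer -791061
Part II: B1 = -791061; c = 6; total draws C(17,4) = 2380; favorable C(4,4) = 1; P = 1/2380; answer 1/2380
Part III: B2 = 1/2380; threaded value p + q = 2381; m = 13; -7*(13)^4 - 5*(13)^3 - 1*(13)^2 - 2*(13)^1 + 3 = (-199927) + (-10985) + (-169) + (-26) + (3) = -211104; answer -211104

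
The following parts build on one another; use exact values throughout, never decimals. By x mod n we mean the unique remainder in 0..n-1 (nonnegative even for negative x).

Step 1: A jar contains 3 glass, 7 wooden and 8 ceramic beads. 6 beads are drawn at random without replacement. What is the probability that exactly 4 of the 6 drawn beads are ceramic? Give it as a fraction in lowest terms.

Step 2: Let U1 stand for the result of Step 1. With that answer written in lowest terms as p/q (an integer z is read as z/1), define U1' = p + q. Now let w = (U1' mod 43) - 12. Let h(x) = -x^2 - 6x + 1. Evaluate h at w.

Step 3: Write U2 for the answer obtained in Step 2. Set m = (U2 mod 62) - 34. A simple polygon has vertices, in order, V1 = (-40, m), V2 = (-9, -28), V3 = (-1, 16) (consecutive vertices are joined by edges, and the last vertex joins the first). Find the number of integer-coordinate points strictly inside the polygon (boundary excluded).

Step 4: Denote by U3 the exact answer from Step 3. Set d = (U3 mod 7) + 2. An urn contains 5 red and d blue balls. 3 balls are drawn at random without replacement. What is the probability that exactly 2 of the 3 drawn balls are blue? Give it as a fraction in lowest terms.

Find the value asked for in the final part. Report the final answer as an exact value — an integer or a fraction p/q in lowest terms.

15/56

Step 1: total draws C(18,6) = 18564; favorable C(8,4)*C(10,2) = 3150; P = 75/442; answer 75/442
Step 2: U1 = 75/442; threaded value p + q = 517; w = -11; -1*(-11)^2 - 6*(-11)^1 + 1 = (-121) + (66) + (1) = -54; answer -54
Step 3: U2 = -54; m = -26; cross terms: (-40*-28 - -9*-26)=886, (-9*16 - -1*-28)=-172, (-1*-26 - -40*16)=666; twice the area = |1380| = 1380; area = 690; boundary points = 1 + 4 + 3 = 8; strictly interior points = area - boundary/2 + 1 = 687; answer 687
Step 4: U3 = 687; d = 3; total draws C(8,3) = 56; favorable C(3,2)*C(5,1) = 15; P = 15/56; answer 15/56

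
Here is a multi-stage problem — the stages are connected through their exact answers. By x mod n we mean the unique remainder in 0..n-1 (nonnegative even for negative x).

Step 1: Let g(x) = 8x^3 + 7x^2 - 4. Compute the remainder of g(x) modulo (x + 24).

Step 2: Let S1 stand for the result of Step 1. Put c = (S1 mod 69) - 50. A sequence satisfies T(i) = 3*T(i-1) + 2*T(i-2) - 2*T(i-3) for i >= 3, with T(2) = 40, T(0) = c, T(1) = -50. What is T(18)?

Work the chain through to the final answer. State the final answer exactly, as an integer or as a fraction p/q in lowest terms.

Step 1: remainder = value at the root: 8*(-24)^3 + 7*(-24)^2 - 4 = (-110592) + (4032) + (-4) = -106564; answer -106564
Step 2: S1 = -106564; c = -9; T(3) = 3*(40) + 2*(-50) - 2*(-9) = 38; iterating: T(3)=38, T(4)=294, T(5)=878, T(6)=3146, T(7)=10606, T(8)=36354, T(9)=123982, T(10)=423442, T(11)=1445582, T(12)=4935666, T(13)=16851278, T(14)=57534002, T(15)=196433230, T(16)=670665138, T(17)=2289793870, T(18)=7817845426; answer 7817845426

7817845426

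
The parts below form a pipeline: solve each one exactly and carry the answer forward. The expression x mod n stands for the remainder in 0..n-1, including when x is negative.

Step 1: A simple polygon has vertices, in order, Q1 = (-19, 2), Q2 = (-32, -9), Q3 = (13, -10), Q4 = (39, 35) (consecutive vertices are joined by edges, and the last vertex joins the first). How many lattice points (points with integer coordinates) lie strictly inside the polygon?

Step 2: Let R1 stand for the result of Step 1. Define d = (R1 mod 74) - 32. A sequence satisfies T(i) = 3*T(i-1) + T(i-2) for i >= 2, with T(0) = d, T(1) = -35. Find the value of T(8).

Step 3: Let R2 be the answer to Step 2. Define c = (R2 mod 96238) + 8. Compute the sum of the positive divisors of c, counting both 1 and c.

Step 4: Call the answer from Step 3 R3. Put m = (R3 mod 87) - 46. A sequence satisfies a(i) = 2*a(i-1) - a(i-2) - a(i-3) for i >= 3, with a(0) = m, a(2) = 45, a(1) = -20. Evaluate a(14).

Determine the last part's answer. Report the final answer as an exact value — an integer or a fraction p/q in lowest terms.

8190

Step 1: cross terms: (-19*-9 - -32*2)=235, (-32*-10 - 13*-9)=437, (13*35 - 39*-10)=845, (39*2 - -19*35)=743; twice the area = |2260| = 2260; area = 1130; boundary points = 1 + 1 + 1 + 1 = 4; strictly interior points = area - boundary/2 + 1 = 1129; answer 1129
Step 2: R1 = 1129; d = -13; T(2) = 3*(-35) + 1*(-13) = -118; iterating: T(2)=-118, T(3)=-389, T(4)=-1285, T(5)=-4244, T(6)=-14017, T(7)=-46295, T(8)=-152902; answer -152902
Step 3: R2 = -152902; c = 39582; 39582 = 2 * 3^3 * 733; sigma = (1 + 2) * (1 + 3 + 9 + 27) * (1 + 733) = 3 * 40 * 734 = 88080; answer 88080
Step 4: R3 = 88080; m = -10; a(3) = 2*(45) - 1*(-20) - 1*(-10) = 120; iterating: a(3)=120, a(4)=215, a(5)=265, a(6)=195, a(7)=-90, a(8)=-640, a(9)=-1385, a(10)=-2040, a(11)=-2055, a(12)=-685, a(13)=2725, a(14)=8190; answer 8190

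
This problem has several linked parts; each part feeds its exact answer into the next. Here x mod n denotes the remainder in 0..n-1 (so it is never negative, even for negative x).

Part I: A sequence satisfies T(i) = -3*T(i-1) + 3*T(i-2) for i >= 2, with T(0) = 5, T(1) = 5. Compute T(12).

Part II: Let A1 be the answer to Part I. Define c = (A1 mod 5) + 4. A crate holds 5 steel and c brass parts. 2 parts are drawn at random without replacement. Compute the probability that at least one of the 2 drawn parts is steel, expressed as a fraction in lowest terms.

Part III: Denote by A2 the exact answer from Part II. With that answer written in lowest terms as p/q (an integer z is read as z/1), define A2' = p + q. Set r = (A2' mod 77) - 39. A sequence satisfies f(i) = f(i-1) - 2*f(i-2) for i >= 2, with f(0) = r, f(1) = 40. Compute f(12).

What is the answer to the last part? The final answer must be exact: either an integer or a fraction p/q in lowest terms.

Part I: T(2) = -3*(5) + 3*(5) = 0; iterating: T(2)=0, T(3)=15, T(4)=-45, T(5)=180, T(6)=-675, T(7)=2565, T(8)=-9720, T(9)=36855, T(10)=-139725, T(11)=529740, T(12)=-2008395; answer -2008395
Part II: A1 = -2008395; c = 4; total draws C(9,2) = 36; complement C(4,2) = 6; favorable 36 - 6 = 30; P = 5/6; answer 5/6
Part III: A2 = 5/6; threaded value p + q = 11; r = -28; f(2) = 1*(40) - 2*(-28) = 96; iterating: f(2)=96, f(3)=16, f(4)=-176, f(5)=-208, f(6)=144, f(7)=560, f(8)=272, f(9)=-848, f(10)=-1392, f(11)=304, f(12)=3088; answer 3088

3088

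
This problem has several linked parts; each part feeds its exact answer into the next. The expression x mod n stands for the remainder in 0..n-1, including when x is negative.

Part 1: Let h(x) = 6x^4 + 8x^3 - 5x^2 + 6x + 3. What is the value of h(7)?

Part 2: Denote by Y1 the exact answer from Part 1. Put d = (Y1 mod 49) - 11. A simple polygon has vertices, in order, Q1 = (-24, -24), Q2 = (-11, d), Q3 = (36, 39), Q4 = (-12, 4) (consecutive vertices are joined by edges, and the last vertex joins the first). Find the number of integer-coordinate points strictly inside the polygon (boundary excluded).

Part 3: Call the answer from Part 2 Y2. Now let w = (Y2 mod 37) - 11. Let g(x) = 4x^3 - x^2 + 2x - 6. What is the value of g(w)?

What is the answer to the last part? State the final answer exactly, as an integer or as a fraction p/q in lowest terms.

Part 1: 6*(7)^4 + 8*(7)^3 - 5*(7)^2 + 6*(7)^1 + 3 = (14406) + (2744) + (-245) + (42) + (3) = 16950; answer 16950
Part 2: Y1 = 16950; d = 34; cross terms: (-24*34 - -11*-24)=-1080, (-11*39 - 36*34)=-1653, (36*4 - -12*39)=612, (-12*-24 - -24*4)=384; twice the area = |-1737| = 1737; area = 1737/2; boundary points = 1 + 1 + 1 + 4 = 7; strictly interior points = area - boundary/2 + 1 = 866; answer 866
Part 3: Y2 = 866; w = 4; 4*(4)^3 - 1*(4)^2 + 2*(4)^1 - 6 = (256) + (-16) + (8) + (-6) = 242; answer 242

242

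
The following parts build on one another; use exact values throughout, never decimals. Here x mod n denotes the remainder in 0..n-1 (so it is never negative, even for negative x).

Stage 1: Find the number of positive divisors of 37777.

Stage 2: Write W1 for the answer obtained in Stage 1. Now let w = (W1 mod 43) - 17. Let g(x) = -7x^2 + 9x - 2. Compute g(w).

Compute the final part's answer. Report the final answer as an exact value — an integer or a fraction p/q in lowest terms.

Stage 1: 37777 = 37 * 1021; number of divisors = (1+1) * (1+1) = 4; answer 4
Stage 2: W1 = 4; w = -13; -7*(-13)^2 + 9*(-13)^1 - 2 = (-1183) + (-117) + (-2) = -1302; answer -1302

-1302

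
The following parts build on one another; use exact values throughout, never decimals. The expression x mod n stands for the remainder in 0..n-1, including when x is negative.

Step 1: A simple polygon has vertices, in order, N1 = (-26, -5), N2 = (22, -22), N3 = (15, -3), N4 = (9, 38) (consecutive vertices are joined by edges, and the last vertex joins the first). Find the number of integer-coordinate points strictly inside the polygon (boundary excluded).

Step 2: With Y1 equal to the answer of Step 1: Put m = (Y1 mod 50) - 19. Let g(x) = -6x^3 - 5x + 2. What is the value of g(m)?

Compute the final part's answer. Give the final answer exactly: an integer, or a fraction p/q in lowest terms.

Step 1: cross terms: (-26*-22 - 22*-5)=682, (22*-3 - 15*-22)=264, (15*38 - 9*-3)=597, (9*-5 - -26*38)=943; twice the area = |2486| = 2486; area = 1243; boundary points = 1 + 1 + 1 + 1 = 4; strictly interior points = area - boundary/2 + 1 = 1242; answer 1242
Step 2: Y1 = 1242; m = 23; -6*(23)^3 - 5*(23)^1 + 2 = (-73002) + (-115) + (2) = -73115; answer -73115

-73115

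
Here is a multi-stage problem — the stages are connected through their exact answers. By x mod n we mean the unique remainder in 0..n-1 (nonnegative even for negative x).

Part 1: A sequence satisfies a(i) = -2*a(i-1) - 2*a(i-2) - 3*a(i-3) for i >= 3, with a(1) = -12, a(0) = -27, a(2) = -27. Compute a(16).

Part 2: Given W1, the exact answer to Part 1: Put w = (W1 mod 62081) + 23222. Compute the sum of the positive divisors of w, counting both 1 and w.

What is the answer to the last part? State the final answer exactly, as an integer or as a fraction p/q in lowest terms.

Part 1: a(3) = -2*(-27) - 2*(-12) - 3*(-27) = 159; iterating: a(3)=159, a(4)=-228, a(5)=219, a(6)=-459, a(7)=1164, a(8)=-2067, a(9)=3183, a(10)=-5724, a(11)=11283, a(12)=-20667, a(13)=35940, a(14)=-64395, a(15)=118911, a(16)=-216852; answer -216852
Part 2: W1 = -216852; w = 54694; 54694 = 2 * 23 * 29 * 41; sigma = (1 + 2) * (1 + 23) * (1 + 29) * (1 + 41) = 3 * 24 * 30 * 42 = 90720; answer 90720

90720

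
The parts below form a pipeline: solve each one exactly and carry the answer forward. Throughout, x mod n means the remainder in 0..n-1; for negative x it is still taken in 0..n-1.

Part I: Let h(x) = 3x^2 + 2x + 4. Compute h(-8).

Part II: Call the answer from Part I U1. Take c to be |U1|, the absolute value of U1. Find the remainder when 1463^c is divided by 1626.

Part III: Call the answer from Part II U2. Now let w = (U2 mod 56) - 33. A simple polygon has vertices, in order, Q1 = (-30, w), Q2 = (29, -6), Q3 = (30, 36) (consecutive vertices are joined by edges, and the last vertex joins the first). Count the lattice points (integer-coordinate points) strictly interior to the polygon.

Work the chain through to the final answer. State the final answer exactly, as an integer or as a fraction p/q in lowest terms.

Part I: 3*(-8)^2 + 2*(-8)^1 + 4 = (192) + (-16) + (4) = 180; answer 180
Part II: U1 = 180; c = 180; squarings mod 1626: 1463^1=1463, 1463^2=553, 1463^4=121, 1463^8=7, 1463^16=49, 1463^32=775, 1463^64=631, 1463^128=1417; 1463^180 = 1463^4 * 1463^16 * 1463^32 * 1463^128 = 1597 (mod 1626); answer 1597
Part III: U2 = 1597; w = -4; cross terms: (-30*-6 - 29*-4)=296, (29*36 - 30*-6)=1224, (30*-4 - -30*36)=960; twice the area = |2480| = 2480; area = 1240; boundary points = 1 + 1 + 20 = 22; strictly interior points = area - boundary/2 + 1 = 1230; answer 1230

1230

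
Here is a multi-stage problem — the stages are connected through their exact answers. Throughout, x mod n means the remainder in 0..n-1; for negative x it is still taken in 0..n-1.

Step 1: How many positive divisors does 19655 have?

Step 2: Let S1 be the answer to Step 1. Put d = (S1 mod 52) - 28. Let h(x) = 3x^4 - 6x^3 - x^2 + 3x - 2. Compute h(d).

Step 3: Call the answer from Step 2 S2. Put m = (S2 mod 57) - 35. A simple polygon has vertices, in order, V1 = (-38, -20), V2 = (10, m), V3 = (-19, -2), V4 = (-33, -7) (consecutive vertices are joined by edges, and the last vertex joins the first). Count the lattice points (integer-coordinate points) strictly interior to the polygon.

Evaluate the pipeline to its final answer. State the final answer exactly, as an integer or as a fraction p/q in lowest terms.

300

Step 1: 19655 = 5 * 3931; number of divisors = (1+1) * (1+1) = 4; answer 4
Step 2: S1 = 4; d = -24; 3*(-24)^4 - 6*(-24)^3 - 1*(-24)^2 + 3*(-24)^1 - 2 = (995328) + (82944) + (-576) + (-72) + (-2) = 1077622; answer 1077622
Step 3: S2 = 1077622; m = 2; cross terms: (-38*2 - 10*-20)=124, (10*-2 - -19*2)=18, (-19*-7 - -33*-2)=67, (-33*-20 - -38*-7)=394; twice the area = |603| = 603; area = 603/2; boundary points = 2 + 1 + 1 + 1 = 5; strictly interior points = area - boundary/2 + 1 = 300; answer 300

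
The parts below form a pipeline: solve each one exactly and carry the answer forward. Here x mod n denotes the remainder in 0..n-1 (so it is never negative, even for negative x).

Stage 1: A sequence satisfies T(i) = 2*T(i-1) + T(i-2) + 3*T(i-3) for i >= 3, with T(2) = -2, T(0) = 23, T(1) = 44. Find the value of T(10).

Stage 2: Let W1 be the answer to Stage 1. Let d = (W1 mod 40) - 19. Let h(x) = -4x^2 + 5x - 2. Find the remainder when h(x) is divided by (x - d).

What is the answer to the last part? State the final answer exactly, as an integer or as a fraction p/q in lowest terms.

-46

Stage 1: T(3) = 2*(-2) + 1*(44) + 3*(23) = 109; iterating: T(3)=109, T(4)=348, T(5)=799, T(6)=2273, T(7)=6389, T(8)=17448, T(9)=48104, T(10)=132823; answer 132823
Stage 2: W1 = 132823; d = 4; remainder = value at the root: -4*(4)^2 + 5*(4)^1 - 2 = (-64) + (20) + (-2) = -46; answer -46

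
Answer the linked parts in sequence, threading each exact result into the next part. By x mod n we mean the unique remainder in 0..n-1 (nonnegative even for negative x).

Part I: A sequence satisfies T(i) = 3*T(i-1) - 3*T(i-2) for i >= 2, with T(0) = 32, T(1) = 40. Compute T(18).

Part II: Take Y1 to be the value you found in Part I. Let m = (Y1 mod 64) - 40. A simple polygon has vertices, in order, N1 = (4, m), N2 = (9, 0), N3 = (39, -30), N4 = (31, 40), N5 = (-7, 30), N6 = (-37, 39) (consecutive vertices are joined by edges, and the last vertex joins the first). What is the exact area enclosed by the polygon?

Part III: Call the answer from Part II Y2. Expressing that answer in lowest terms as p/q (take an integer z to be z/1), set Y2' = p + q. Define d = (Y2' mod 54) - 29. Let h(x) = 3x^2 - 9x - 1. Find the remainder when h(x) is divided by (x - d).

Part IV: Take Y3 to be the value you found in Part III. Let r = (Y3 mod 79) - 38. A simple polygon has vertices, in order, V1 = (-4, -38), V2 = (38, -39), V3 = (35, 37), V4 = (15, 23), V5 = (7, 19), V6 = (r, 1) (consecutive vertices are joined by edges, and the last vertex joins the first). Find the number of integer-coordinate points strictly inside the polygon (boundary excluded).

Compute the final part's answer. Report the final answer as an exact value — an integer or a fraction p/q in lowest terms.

3171

Part I: T(2) = 3*(40) - 3*(32) = 24; iterating: T(2)=24, T(3)=-48, T(4)=-216, T(5)=-504, T(6)=-864, T(7)=-1080, T(8)=-648, T(9)=1296, T(10)=5832, T(11)=13608, T(12)=23328, T(13)=29160, T(14)=17496, T(15)=-34992, T(16)=-157464, T(17)=-367416, T(18)=-629856; answer -629856
Part II: Y1 = -629856; m = -8; cross terms: (4*0 - 9*-8)=72, (9*-30 - 39*0)=-270, (39*40 - 31*-30)=2490, (31*30 - -7*40)=1210, (-7*39 - -37*30)=837, (-37*-8 - 4*39)=140; twice the area = |4479| = 4479; area = 4479/2; answer 4479/2
Part III: Y2 = 4479/2; threaded value p + q = 4481; d = 24; remainder = value at the root: 3*(24)^2 - 9*(24)^1 - 1 = (1728) + (-216) + (-1) = 1511; answer 1511
Part IV: Y3 = 1511; r = -28; cross terms: (-4*-39 - 38*-38)=1600, (38*37 - 35*-39)=2771, (35*23 - 15*37)=250, (15*19 - 7*23)=124, (7*1 - -28*19)=539, (-28*-38 - -4*1)=1068; twice the area = |6352| = 6352; area = 3176; boundary points = 1 + 1 + 2 + 4 + 1 + 3 = 12; strictly interior points = area - boundary/2 + 1 = 3171; answer 3171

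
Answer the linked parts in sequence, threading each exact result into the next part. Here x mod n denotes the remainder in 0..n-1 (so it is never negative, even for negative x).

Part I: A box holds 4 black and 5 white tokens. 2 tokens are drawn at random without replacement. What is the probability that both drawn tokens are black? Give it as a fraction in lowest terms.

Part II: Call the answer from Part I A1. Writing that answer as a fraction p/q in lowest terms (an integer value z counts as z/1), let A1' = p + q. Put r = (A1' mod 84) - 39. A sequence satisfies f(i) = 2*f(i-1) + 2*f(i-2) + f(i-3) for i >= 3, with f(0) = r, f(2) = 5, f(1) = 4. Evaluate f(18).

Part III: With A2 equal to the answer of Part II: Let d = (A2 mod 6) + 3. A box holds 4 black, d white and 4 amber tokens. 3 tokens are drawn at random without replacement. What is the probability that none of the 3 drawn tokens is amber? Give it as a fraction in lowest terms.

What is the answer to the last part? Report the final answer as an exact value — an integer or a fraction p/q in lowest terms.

Part I: total draws C(9,2) = 36; favorable C(4,2) = 6; P = 1/6; answer 1/6
Part II: A1 = 1/6; threaded value p + q = 7; r = -32; f(3) = 2*(5) + 2*(4) + 1*(-32) = -14; iterating: f(3)=-14, f(4)=-14, f(5)=-51, f(6)=-144, f(7)=-404, f(8)=-1147, f(9)=-3246, f(10)=-9190, f(11)=-26019, f(12)=-73664, f(13)=-208556, f(14)=-590459, f(15)=-1671694, f(16)=-4732862, f(17)=-13399571, f(18)=-37936560; answer -37936560
Part III: A2 = -37936560; d = 3; total draws C(11,3) = 165; favorable C(7,3) = 35; P = 7/33; answer 7/33

7/33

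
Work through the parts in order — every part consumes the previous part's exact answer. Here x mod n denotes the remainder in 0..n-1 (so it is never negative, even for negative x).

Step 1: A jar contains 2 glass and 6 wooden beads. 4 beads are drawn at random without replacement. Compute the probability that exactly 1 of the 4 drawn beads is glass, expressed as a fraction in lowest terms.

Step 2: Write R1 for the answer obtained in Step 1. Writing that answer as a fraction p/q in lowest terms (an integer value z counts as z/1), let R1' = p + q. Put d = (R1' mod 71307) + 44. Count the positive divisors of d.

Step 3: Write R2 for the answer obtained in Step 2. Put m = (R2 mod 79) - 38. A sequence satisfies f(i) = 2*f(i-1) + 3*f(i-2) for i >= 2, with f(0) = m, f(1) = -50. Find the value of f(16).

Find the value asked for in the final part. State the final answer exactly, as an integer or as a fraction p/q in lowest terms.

Step 1: total draws C(8,4) = 70; favorable C(2,1)*C(6,3) = 40; P = 4/7; answer 4/7
Step 2: R1 = 4/7; threaded value p + q = 11; d = 55; 55 = 5 * 11; number of divisors = (1+1) * (1+1) = 4; answer 4
Step 3: R2 = 4; m = -34; f(2) = 2*(-50) + 3*(-34) = -202; iterating: f(2)=-202, f(3)=-554, f(4)=-1714, f(5)=-5090, f(6)=-15322, f(7)=-45914, f(8)=-137794, f(9)=-413330, f(10)=-1240042, f(11)=-3720074, f(12)=-11160274, f(13)=-33480770, f(14)=-100442362, f(15)=-301327034, f(16)=-903981154; answer -903981154

-903981154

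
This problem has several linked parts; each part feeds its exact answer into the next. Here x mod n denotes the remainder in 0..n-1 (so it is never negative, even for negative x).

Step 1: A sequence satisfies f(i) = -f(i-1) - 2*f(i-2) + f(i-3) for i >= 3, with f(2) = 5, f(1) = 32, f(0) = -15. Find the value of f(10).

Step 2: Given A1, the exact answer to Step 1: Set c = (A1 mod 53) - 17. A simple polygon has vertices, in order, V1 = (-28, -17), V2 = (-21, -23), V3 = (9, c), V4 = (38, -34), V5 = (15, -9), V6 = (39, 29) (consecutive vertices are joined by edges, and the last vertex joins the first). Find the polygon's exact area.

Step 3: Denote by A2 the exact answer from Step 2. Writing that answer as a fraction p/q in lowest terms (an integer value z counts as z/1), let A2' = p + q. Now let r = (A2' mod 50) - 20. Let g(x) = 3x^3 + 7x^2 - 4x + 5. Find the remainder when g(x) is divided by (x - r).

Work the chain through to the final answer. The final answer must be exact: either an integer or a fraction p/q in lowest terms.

-175

Step 1: f(3) = -1*(5) - 2*(32) + 1*(-15) = -84; iterating: f(3)=-84, f(4)=106, f(5)=67, f(6)=-363, f(7)=335, f(8)=458, f(9)=-1491, f(10)=910; answer 910
Step 2: A1 = 910; c = -8; cross terms: (-28*-23 - -21*-17)=287, (-21*-8 - 9*-23)=375, (9*-34 - 38*-8)=-2, (38*-9 - 15*-34)=168, (15*29 - 39*-9)=786, (39*-17 - -28*29)=149; twice the area = |1763| = 1763; area = 1763/2; answer 1763/2
Step 3: A2 = 1763/2; threaded value p + q = 1765; r = -5; remainder = value at the root: 3*(-5)^3 + 7*(-5)^2 - 4*(-5)^1 + 5 = (-375) + (175) + (20) + (5) = -175; answer -175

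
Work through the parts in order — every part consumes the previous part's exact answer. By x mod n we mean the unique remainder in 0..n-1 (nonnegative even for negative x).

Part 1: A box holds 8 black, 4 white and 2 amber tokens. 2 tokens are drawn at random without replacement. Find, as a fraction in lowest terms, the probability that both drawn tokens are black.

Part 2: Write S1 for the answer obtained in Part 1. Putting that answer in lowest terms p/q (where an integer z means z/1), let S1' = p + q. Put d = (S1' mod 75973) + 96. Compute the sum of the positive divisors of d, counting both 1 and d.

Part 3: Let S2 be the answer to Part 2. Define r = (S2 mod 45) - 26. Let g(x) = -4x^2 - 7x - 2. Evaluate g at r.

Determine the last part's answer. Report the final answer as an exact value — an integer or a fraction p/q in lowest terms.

Part 1: total draws C(14,2) = 91; favorable C(8,2) = 28; P = 4/13; answer 4/13
Part 2: S1 = 4/13; threaded value p + q = 17; d = 113; 113 is prime, so its only divisors are 1 and 113; sigma = 1 + 113 = 114; answer 114
Part 3: S2 = 114; r = -2; -4*(-2)^2 - 7*(-2)^1 - 2 = (-16) + (14) + (-2) = -4; answer -4

-4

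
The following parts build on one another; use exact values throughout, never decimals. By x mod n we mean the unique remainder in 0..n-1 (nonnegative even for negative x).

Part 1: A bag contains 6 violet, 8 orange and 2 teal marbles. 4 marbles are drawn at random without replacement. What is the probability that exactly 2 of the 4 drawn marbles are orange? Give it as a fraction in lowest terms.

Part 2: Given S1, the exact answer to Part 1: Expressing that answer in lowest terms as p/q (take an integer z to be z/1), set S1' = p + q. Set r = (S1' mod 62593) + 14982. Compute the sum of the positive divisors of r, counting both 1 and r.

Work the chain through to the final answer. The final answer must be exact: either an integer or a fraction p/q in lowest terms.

27404

Part 1: total draws C(16,4) = 1820; favorable C(8,2)*C(8,2) = 784; P = 28/65; answer 28/65
Part 2: S1 = 28/65; threaded value p + q = 93; r = 15075; 15075 = 3^2 * 5^2 * 67; sigma = (1 + 3 + 9) * (1 + 5 + 25) * (1 + 67) = 13 * 31 * 68 = 27404; answer 27404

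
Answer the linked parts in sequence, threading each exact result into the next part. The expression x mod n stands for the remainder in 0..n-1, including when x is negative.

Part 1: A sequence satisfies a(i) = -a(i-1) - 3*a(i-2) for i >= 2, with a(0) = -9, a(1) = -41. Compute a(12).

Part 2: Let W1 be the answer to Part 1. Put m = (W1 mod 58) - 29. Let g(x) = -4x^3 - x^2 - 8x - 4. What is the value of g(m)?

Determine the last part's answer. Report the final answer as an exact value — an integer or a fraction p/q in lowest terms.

-43256

Part 1: a(2) = -1*(-41) - 3*(-9) = 68; iterating: a(2)=68, a(3)=55, a(4)=-259, a(5)=94, a(6)=683, a(7)=-965, a(8)=-1084, a(9)=3979, a(10)=-727, a(11)=-11210, a(12)=13391; answer 13391
Part 2: W1 = 13391; m = 22; -4*(22)^3 - 1*(22)^2 - 8*(22)^1 - 4 = (-42592) + (-484) + (-176) + (-4) = -43256; answer -43256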